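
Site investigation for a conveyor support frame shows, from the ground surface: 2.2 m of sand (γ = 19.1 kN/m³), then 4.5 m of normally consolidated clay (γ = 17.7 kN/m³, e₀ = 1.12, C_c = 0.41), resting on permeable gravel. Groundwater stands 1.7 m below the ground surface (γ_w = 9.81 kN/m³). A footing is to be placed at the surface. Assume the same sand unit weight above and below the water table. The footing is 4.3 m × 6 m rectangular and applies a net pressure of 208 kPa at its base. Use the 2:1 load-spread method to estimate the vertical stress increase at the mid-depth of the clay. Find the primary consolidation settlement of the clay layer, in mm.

S_c ≈ 275 mm

Mid-depth of clay below the ground surface: z = 2.2 + 4.5/2 = 4.45 m.
Total vertical stress at mid-clay: σ_v = 19.1×2.2 + 17.7×2.25 = 81.845 kPa.
Pore pressure: u = 9.81×(4.45 − 1.7) = 26.978 kPa.
Initial effective stress: σ'_0 = σ_v − u = 81.845 − 26.978 = 54.867 kPa.
Stress increase at mid-clay by the 2:1 spreading method:
Δσ = qBL/((B+z)(L+z)) = 208×4.3×6/((4.3+4.45)(6+4.45)) = 58.689 kPa
Final effective stress: σ'_f = σ'_0 + Δσ = 54.867 + 58.689 = 113.56 kPa.
Normally consolidated clay, so the full stress increment lies on the virgin compression line:
S_c = C_c·H/(1+e₀)·log₁₀(σ'_f/σ'_0) = 0.41×4.5/(1+1.12)×log₁₀(113.56/54.867)
    = 0.87028 × 0.31591 = 0.2749 m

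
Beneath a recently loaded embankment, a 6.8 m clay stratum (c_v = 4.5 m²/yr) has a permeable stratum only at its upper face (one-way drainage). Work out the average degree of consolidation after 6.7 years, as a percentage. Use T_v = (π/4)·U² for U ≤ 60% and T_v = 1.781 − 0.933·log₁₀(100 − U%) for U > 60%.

U ≈ 83.8 %

Drainage path length: H_d = H = 6.8 m (single drainage).
T_v = c_v·t/H_d² = 4.5×6.7/6.8² = 0.65203.
T_v = 0.65203 corresponds to the U > 60% branch:
U = 1 − 10^((1.781 − T_v)/0.933)/100 = 0.8378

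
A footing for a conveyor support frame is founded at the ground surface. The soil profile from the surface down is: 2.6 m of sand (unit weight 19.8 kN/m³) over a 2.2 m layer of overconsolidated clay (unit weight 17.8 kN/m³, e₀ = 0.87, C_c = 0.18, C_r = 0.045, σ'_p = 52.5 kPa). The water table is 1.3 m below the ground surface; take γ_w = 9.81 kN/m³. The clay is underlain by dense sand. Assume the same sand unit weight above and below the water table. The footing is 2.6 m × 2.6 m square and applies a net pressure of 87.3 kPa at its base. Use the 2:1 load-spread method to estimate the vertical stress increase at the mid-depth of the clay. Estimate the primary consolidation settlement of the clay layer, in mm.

S_c ≈ 18.2 mm

Mid-depth of clay below the ground surface: z = 2.6 + 2.2/2 = 3.7 m.
Total vertical stress at mid-clay: σ_v = 19.8×2.6 + 17.8×1.1 = 71.06 kPa.
Pore pressure: u = 9.81×(3.7 − 1.3) = 23.544 kPa.
Initial effective stress: σ'_0 = σ_v − u = 71.06 − 23.544 = 47.516 kPa.
Stress increase at mid-clay by the 2:1 spreading method:
Δσ = qBL/((B+z)(L+z)) = 87.3×2.6×2.6/((2.6+3.7)(2.6+3.7)) = 14.869 kPa
Final effective stress: σ'_f = 47.516 + 14.869 = 62.385 kPa.
σ'_f = 62.385 > σ'_p = 52.5 kPa, so the stress path crosses the preconsolidation pressure — recompression up to σ'_p, then virgin compression beyond:
S_c = H/(1+e₀)·[C_r·log₁₀(σ'_p/σ'_0) + C_c·log₁₀(σ'_f/σ'_p)]
    = 2.2/1.87 × [0.045×log₁₀(52.5/47.516) + 0.18×log₁₀(62.385/52.5)]
    = 1.1765 × [0.0019494 + 0.013486] = 0.01816 m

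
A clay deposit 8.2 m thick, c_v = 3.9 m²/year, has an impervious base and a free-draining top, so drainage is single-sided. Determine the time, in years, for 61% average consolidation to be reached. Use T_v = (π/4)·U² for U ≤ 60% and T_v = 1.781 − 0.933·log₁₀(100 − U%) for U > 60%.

Drainage path length: H_d = H = 8.2 m (single drainage).
U > 60%: T_v = 1.781 − 0.933·log₁₀(100 − 61) = 0.29654.
t = T_v·H_d²/c_v = 0.29654×8.2²/3.9 = 5.113 years.

t ≈ 5.11 years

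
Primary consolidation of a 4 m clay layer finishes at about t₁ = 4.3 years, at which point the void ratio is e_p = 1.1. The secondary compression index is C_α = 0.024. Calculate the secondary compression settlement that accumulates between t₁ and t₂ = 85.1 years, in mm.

Secondary compression: S_s = C_α·H/(1+e_p)·log₁₀(t₂/t₁)
S_s = 0.024×4/(1+1.1)×log₁₀(85.1/4.3)
    = 0.04571 × 1.296 = 0.05927 m

S_s ≈ 59.3 mm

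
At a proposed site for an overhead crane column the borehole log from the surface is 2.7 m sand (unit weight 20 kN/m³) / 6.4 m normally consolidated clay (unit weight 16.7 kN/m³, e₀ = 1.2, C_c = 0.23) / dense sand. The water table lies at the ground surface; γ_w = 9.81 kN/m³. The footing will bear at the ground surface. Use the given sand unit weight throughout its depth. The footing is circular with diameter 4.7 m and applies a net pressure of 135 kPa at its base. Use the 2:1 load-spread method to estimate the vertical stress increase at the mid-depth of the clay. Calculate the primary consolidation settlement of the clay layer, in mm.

Mid-depth of clay below the ground surface: z = 2.7 + 6.4/2 = 5.9 m.
Total vertical stress at mid-clay: σ_v = 20×2.7 + 16.7×3.2 = 107.44 kPa.
Pore pressure: u = 9.81×(5.9 − 0) = 57.879 kPa.
Initial effective stress: σ'_0 = σ_v − u = 107.44 − 57.879 = 49.561 kPa.
Stress increase at mid-clay by the 2:1 spreading method:
Δσ ≈ qD²/(D+z)² = 135×4.7²/(4.7+5.9)² = 26.541 kPa
Final effective stress: σ'_f = σ'_0 + Δσ = 49.561 + 26.541 = 76.102 kPa.
Normally consolidated clay, so the full stress increment lies on the virgin compression line:
S_c = C_c·H/(1+e₀)·log₁₀(σ'_f/σ'_0) = 0.23×6.4/(1+1.2)×log₁₀(76.102/49.561)
    = 0.66909 × 0.18626 = 0.1246 m

S_c ≈ 125 mm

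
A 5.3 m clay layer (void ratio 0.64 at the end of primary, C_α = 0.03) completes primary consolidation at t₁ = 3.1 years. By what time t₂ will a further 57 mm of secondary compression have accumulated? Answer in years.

t₂ ≈ 12 years

S_s = C_α·H/(1+e_p)·log₁₀(t₂/t₁) ⇒ log₁₀(t₂/t₁) = S_s·(1+e_p)/(C_α·H).
log₁₀(t₂/t₁) = 0.057 × (1+0.64) / (0.03×5.3) = 0.5879
t₂ = t₁ × 10^0.5879 = 3.1 × 3.872 = 12 years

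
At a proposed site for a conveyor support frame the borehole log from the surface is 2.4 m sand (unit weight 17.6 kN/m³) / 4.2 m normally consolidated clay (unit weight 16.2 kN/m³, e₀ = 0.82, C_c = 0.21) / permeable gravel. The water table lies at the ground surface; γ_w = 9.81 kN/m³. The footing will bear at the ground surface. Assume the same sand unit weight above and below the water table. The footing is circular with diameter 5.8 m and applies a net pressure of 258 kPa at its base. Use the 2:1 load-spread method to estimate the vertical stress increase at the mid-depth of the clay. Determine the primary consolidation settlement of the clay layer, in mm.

Mid-depth of clay below the ground surface: z = 2.4 + 4.2/2 = 4.5 m.
Total vertical stress at mid-clay: σ_v = 17.6×2.4 + 16.2×2.1 = 76.26 kPa.
Pore pressure: u = 9.81×(4.5 − 0) = 44.145 kPa.
Initial effective stress: σ'_0 = σ_v − u = 76.26 − 44.145 = 32.115 kPa.
Stress increase at mid-clay by the 2:1 spreading method:
Δσ ≈ qD²/(D+z)² = 258×5.8²/(5.8+4.5)² = 81.809 kPa
Final effective stress: σ'_f = σ'_0 + Δσ = 32.115 + 81.809 = 113.92 kPa.
Normally consolidated clay, so the full stress increment lies on the virgin compression line:
S_c = C_c·H/(1+e₀)·log₁₀(σ'_f/σ'_0) = 0.21×4.2/(1+0.82)×log₁₀(113.92/32.115)
    = 0.48462 × 0.54989 = 0.2665 m

S_c ≈ 266 mm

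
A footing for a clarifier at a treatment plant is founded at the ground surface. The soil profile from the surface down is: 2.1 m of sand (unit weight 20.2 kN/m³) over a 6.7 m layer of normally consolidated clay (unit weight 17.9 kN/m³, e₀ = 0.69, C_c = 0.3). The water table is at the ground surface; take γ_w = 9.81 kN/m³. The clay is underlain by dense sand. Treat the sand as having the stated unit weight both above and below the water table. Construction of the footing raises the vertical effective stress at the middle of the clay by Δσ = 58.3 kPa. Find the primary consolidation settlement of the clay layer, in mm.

Mid-depth of clay below the ground surface: z = 2.1 + 6.7/2 = 5.45 m.
Total vertical stress at mid-clay: σ_v = 20.2×2.1 + 17.9×3.35 = 102.38 kPa.
Pore pressure: u = 9.81×(5.45 − 0) = 53.465 kPa.
Initial effective stress: σ'_0 = σ_v − u = 102.38 − 53.465 = 48.915 kPa.
Final effective stress: σ'_f = σ'_0 + Δσ = 48.915 + 58.3 = 107.22 kPa.
Normally consolidated clay, so the full stress increment lies on the virgin compression line:
S_c = C_c·H/(1+e₀)·log₁₀(σ'_f/σ'_0) = 0.3×6.7/(1+0.69)×log₁₀(107.22/48.915)
    = 1.1893 × 0.34083 = 0.4053 m

S_c ≈ 405 mm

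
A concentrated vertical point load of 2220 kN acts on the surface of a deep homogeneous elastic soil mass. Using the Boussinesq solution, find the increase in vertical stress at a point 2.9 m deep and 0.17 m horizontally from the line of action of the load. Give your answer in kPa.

Δσ_z ≈ 125 kPa

Boussinesq vertical stress below a point load on an elastic half-space:
Δσ_z = 3P/(2πz²) · [1 + (r/z)²]^(−5/2)
r/z = 0.17/2.9 = 0.058621; [1+(r/z)²]^(−5/2) = 0.99146.
Δσ_z = 3×2220/(2π×2.9²) × 0.99146 = 126.04 × 0.99146 = 125 kPa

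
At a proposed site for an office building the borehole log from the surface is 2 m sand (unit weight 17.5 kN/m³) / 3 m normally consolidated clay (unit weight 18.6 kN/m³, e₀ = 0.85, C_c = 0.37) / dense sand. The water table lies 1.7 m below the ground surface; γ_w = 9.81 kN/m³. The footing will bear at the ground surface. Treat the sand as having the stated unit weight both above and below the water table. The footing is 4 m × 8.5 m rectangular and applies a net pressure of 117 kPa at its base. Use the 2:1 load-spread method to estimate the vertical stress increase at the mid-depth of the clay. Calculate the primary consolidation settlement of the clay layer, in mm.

Mid-depth of clay below the ground surface: z = 2 + 3/2 = 3.5 m.
Total vertical stress at mid-clay: σ_v = 17.5×2 + 18.6×1.5 = 62.9 kPa.
Pore pressure: u = 9.81×(3.5 − 1.7) = 17.658 kPa.
Initial effective stress: σ'_0 = σ_v − u = 62.9 − 17.658 = 45.242 kPa.
Stress increase at mid-clay by the 2:1 spreading method:
Δσ = qBL/((B+z)(L+z)) = 117×4×8.5/((4+3.5)(8.5+3.5)) = 44.2 kPa
Final effective stress: σ'_f = σ'_0 + Δσ = 45.242 + 44.2 = 89.442 kPa.
Normally consolidated clay, so the full stress increment lies on the virgin compression line:
S_c = C_c·H/(1+e₀)·log₁₀(σ'_f/σ'_0) = 0.37×3/(1+0.85)×log₁₀(89.442/45.242)
    = 0.6 × 0.296 = 0.1776 m

S_c ≈ 178 mm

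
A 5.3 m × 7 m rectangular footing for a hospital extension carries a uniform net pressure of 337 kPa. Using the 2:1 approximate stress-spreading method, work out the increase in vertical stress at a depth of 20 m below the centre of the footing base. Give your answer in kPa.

By the 2:1 method the load spreads at 1 horizontal : 2 vertical, so at depth z the loaded area has grown by z in each plan dimension:
Δσ = qBL/((B+z)(L+z)) = 337×5.3×7/((5.3+20)(7+20)) = 18.303 kPa

Δσ_z ≈ 18.3 kPa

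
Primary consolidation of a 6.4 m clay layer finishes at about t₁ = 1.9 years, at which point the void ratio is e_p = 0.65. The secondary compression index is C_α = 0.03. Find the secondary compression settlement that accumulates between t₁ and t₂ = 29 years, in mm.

Secondary compression: S_s = C_α·H/(1+e_p)·log₁₀(t₂/t₁)
S_s = 0.03×6.4/(1+0.65)×log₁₀(29/1.9)
    = 0.1164 × 1.184 = 0.1377 m

S_s ≈ 138 mm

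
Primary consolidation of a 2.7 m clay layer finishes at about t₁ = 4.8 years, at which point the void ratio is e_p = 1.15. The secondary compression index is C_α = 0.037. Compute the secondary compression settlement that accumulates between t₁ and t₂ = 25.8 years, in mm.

S_s ≈ 33.9 mm

Secondary compression: S_s = C_α·H/(1+e_p)·log₁₀(t₂/t₁)
S_s = 0.037×2.7/(1+1.15)×log₁₀(25.8/4.8)
    = 0.04647 × 0.7304 = 0.03394 m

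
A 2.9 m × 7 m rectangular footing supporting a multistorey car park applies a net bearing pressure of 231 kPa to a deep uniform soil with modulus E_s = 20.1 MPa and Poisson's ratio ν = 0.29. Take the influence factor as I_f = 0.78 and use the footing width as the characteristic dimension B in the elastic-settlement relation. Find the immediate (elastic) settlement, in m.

Immediate (elastic) settlement: S_e = q·B·(1−ν²)/E_s · I_f.
E_s = 20.1 MPa = 20100 kPa.
S_e = 231 × 2.9 × (1 − 0.29²) / 20100 × 0.78
    = 231 × 2.9 × 0.9159 / 20100 × 0.78
    = 0.02381 m

S_e ≈ 0.0238 m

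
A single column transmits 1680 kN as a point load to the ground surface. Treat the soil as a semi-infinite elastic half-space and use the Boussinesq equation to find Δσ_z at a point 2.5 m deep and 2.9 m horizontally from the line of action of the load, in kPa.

Δσ_z ≈ 15.2 kPa

Boussinesq vertical stress below a point load on an elastic half-space:
Δσ_z = 3P/(2πz²) · [1 + (r/z)²]^(−5/2)
r/z = 2.9/2.5 = 1.16; [1+(r/z)²]^(−5/2) = 0.11868.
Δσ_z = 3×1680/(2π×2.5²) × 0.11868 = 128.34 × 0.11868 = 15.23 kPa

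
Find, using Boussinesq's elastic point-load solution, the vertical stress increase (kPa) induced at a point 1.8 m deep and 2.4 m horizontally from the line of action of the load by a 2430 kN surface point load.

Δσ_z ≈ 27.8 kPa

Boussinesq vertical stress below a point load on an elastic half-space:
Δσ_z = 3P/(2πz²) · [1 + (r/z)²]^(−5/2)
r/z = 2.4/1.8 = 1.3333; [1+(r/z)²]^(−5/2) = 0.07776.
Δσ_z = 3×2430/(2π×1.8²) × 0.07776 = 358.1 × 0.07776 = 27.85 kPa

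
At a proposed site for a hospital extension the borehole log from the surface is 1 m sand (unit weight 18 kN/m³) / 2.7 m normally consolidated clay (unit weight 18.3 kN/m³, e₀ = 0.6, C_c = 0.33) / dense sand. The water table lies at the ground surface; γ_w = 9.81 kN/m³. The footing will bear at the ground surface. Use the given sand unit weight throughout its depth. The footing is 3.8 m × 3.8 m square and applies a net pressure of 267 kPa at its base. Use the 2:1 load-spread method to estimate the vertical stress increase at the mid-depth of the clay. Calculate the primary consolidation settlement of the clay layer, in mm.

S_c ≈ 441 mm

Mid-depth of clay below the ground surface: z = 1 + 2.7/2 = 2.35 m.
Total vertical stress at mid-clay: σ_v = 18×1 + 18.3×1.35 = 42.705 kPa.
Pore pressure: u = 9.81×(2.35 − 0) = 23.054 kPa.
Initial effective stress: σ'_0 = σ_v − u = 42.705 − 23.054 = 19.651 kPa.
Stress increase at mid-clay by the 2:1 spreading method:
Δσ = qBL/((B+z)(L+z)) = 267×3.8×3.8/((3.8+2.35)(3.8+2.35)) = 101.94 kPa
Final effective stress: σ'_f = σ'_0 + Δσ = 19.651 + 101.94 = 121.59 kPa.
Normally consolidated clay, so the full stress increment lies on the virgin compression line:
S_c = C_c·H/(1+e₀)·log₁₀(σ'_f/σ'_0) = 0.33×2.7/(1+0.6)×log₁₀(121.59/19.651)
    = 0.55688 × 0.79151 = 0.4408 m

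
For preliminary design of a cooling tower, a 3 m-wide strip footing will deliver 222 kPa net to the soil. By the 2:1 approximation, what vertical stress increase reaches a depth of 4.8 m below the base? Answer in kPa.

Δσ_z ≈ 85.4 kPa

By the 2:1 method the load spreads at 1 horizontal : 2 vertical, so at depth z the loaded area has grown by z in each plan dimension:
Δσ = qB/(B+z) = 222×3/(3+4.8) = 85.385 kPa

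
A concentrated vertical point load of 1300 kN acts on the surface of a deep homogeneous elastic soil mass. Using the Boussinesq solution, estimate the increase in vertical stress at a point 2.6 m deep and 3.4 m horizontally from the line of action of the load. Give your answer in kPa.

Boussinesq vertical stress below a point load on an elastic half-space:
Δσ_z = 3P/(2πz²) · [1 + (r/z)²]^(−5/2)
r/z = 3.4/2.6 = 1.3077; [1+(r/z)²]^(−5/2) = 0.082709.
Δσ_z = 3×1300/(2π×2.6²) × 0.082709 = 91.82 × 0.082709 = 7.594 kPa

Δσ_z ≈ 7.59 kPa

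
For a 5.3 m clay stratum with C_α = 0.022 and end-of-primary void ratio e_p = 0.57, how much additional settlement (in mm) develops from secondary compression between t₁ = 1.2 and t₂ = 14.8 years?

Secondary compression: S_s = C_α·H/(1+e_p)·log₁₀(t₂/t₁)
S_s = 0.022×5.3/(1+0.57)×log₁₀(14.8/1.2)
    = 0.07427 × 1.091 = 0.08103 m

S_s ≈ 81 mm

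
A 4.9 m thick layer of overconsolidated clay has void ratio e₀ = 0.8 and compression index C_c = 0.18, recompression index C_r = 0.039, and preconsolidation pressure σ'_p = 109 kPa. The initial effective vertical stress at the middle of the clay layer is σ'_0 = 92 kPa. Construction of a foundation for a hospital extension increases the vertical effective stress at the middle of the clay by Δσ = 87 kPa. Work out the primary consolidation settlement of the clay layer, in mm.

S_c ≈ 113 mm

Final effective stress: σ'_f = 92 + 87 = 179 kPa.
σ'_f = 179 > σ'_p = 109 kPa, so the stress path crosses the preconsolidation pressure — recompression up to σ'_p, then virgin compression beyond:
S_c = H/(1+e₀)·[C_r·log₁₀(σ'_p/σ'_0) + C_c·log₁₀(σ'_f/σ'_p)]
    = 4.9/1.8 × [0.039×log₁₀(109/92) + 0.18×log₁₀(179/109)]
    = 2.7222 × [0.0028719 + 0.038777] = 0.1134 m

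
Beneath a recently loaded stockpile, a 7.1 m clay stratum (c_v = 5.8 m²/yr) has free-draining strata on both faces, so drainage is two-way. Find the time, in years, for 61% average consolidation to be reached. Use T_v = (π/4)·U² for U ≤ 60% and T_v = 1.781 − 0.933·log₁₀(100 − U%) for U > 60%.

Drainage path length: H_d = H/2 = 3.55 m (double drainage).
U > 60%: T_v = 1.781 − 0.933·log₁₀(100 − 61) = 0.29654.
t = T_v·H_d²/c_v = 0.29654×3.55²/5.8 = 0.6443 years.

t ≈ 0.644 years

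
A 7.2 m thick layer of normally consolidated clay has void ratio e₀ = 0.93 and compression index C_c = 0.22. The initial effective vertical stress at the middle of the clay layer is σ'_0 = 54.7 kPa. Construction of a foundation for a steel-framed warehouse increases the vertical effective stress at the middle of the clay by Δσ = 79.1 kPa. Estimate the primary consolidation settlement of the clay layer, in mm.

S_c ≈ 319 mm

Final effective stress: σ'_f = σ'_0 + Δσ = 54.7 + 79.1 = 133.8 kPa.
Normally consolidated clay, so the full stress increment lies on the virgin compression line:
S_c = C_c·H/(1+e₀)·log₁₀(σ'_f/σ'_0) = 0.22×7.2/(1+0.93)×log₁₀(133.8/54.7)
    = 0.82073 × 0.38847 = 0.3188 m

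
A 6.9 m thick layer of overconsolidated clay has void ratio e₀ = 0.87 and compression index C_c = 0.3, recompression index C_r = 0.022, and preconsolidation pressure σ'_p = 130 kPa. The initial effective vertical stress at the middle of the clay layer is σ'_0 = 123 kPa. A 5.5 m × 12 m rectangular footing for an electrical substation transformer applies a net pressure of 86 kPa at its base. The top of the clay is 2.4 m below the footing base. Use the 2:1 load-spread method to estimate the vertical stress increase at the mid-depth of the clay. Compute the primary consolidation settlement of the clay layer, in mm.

S_c ≈ 74 mm

Mid-depth of clay below the footing base: z = 2.4 + 6.9/2 = 5.85 m.
Stress increase at mid-clay by the 2:1 spreading method:
Δσ = qBL/((B+z)(L+z)) = 86×5.5×12/((5.5+5.85)(12+5.85)) = 28.016 kPa
Final effective stress: σ'_f = 123 + 28.016 = 151.02 kPa.
σ'_f = 151.02 > σ'_p = 130 kPa, so the stress path crosses the preconsolidation pressure — recompression up to σ'_p, then virgin compression beyond:
S_c = H/(1+e₀)·[C_r·log₁₀(σ'_p/σ'_0) + C_c·log₁₀(σ'_f/σ'_p)]
    = 6.9/1.87 × [0.022×log₁₀(130/123) + 0.3×log₁₀(151.02/130)]
    = 3.6898 × [0.00052884 + 0.019527] = 0.074 m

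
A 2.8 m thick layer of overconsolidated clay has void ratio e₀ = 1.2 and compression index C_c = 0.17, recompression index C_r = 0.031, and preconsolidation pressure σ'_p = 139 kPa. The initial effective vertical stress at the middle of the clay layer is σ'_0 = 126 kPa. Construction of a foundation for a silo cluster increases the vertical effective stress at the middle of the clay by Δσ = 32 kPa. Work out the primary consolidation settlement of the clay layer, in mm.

S_c ≈ 13.7 mm

Final effective stress: σ'_f = 126 + 32 = 158 kPa.
σ'_f = 158 > σ'_p = 139 kPa, so the stress path crosses the preconsolidation pressure — recompression up to σ'_p, then virgin compression beyond:
S_c = H/(1+e₀)·[C_r·log₁₀(σ'_p/σ'_0) + C_c·log₁₀(σ'_f/σ'_p)]
    = 2.8/2.2 × [0.031×log₁₀(139/126) + 0.17×log₁₀(158/139)]
    = 1.2727 × [0.001322 + 0.0094592] = 0.01372 m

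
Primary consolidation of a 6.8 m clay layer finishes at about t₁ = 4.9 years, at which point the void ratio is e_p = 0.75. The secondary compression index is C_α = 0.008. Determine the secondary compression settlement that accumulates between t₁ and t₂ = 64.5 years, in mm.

Secondary compression: S_s = C_α·H/(1+e_p)·log₁₀(t₂/t₁)
S_s = 0.008×6.8/(1+0.75)×log₁₀(64.5/4.9)
    = 0.03109 × 1.119 = 0.0348 m

S_s ≈ 34.8 mm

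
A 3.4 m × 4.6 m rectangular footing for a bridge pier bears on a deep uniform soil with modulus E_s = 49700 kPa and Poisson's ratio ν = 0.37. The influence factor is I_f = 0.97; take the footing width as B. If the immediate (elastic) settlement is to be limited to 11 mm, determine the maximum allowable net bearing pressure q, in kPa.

S_e = q·B·(1−ν²)/E_s · I_f  ⇒  q = S_e·E_s / (B·(1−ν²)·I_f).
q = 0.011 × 49700 / (3.4 × 0.8631 × 0.97) = 192.1 kPa

q ≈ 192 kPa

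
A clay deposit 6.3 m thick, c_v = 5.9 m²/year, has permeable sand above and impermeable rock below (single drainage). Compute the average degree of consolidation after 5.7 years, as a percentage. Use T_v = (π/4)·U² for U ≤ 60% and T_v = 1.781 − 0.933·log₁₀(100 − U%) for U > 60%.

U ≈ 90 %

Drainage path length: H_d = H = 6.3 m (single drainage).
T_v = c_v·t/H_d² = 5.9×5.7/6.3² = 0.84732.
T_v = 0.84732 corresponds to the U > 60% branch:
U = 1 − 10^((1.781 − T_v)/0.933)/100 = 0.8998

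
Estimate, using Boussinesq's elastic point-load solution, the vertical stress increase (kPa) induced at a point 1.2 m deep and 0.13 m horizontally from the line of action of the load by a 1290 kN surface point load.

Δσ_z ≈ 415 kPa

Boussinesq vertical stress below a point load on an elastic half-space:
Δσ_z = 3P/(2πz²) · [1 + (r/z)²]^(−5/2)
r/z = 0.13/1.2 = 0.10833; [1+(r/z)²]^(−5/2) = 0.97125.
Δσ_z = 3×1290/(2π×1.2²) × 0.97125 = 427.73 × 0.97125 = 415.4 kPa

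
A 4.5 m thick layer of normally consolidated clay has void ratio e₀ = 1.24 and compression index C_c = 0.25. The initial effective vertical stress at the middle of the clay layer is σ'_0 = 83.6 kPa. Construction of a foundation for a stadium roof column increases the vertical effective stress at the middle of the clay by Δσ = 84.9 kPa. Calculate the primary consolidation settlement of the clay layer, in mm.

S_c ≈ 153 mm

Final effective stress: σ'_f = σ'_0 + Δσ = 83.6 + 84.9 = 168.5 kPa.
Normally consolidated clay, so the full stress increment lies on the virgin compression line:
S_c = C_c·H/(1+e₀)·log₁₀(σ'_f/σ'_0) = 0.25×4.5/(1+1.24)×log₁₀(168.5/83.6)
    = 0.50223 × 0.30439 = 0.1529 m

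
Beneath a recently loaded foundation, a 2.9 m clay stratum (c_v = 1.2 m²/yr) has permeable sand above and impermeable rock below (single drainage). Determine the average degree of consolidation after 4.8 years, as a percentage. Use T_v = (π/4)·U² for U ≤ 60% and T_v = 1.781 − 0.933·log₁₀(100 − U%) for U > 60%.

Drainage path length: H_d = H = 2.9 m (single drainage).
T_v = c_v·t/H_d² = 1.2×4.8/2.9² = 0.6849.
T_v = 0.6849 corresponds to the U > 60% branch:
U = 1 − 10^((1.781 − T_v)/0.933)/100 = 0.8504

U ≈ 85 %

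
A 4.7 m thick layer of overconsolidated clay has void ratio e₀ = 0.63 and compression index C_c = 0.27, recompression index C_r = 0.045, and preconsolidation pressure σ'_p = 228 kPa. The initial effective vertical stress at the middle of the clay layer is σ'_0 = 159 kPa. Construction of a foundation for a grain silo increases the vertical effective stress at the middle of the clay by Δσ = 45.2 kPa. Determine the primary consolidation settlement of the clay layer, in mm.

Final effective stress: σ'_f = 159 + 45.2 = 204.2 kPa.
σ'_f = 204.2 ≤ σ'_p = 228 kPa, so the clay remains overconsolidated and only the recompression index applies:
S_c = C_r·H/(1+e₀)·log₁₀(σ'_f/σ'_0) = 0.045×4.7/1.63×log₁₀(204.2/159)
    = 0.12975 × 0.10866 = 0.0141 m

S_c ≈ 14.1 mm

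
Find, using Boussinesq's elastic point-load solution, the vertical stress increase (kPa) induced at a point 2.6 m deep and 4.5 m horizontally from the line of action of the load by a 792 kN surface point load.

Δσ_z ≈ 1.75 kPa

Boussinesq vertical stress below a point load on an elastic half-space:
Δσ_z = 3P/(2πz²) · [1 + (r/z)²]^(−5/2)
r/z = 4.5/2.6 = 1.7308; [1+(r/z)²]^(−5/2) = 0.031337.
Δσ_z = 3×792/(2π×2.6²) × 0.031337 = 55.94 × 0.031337 = 1.753 kPa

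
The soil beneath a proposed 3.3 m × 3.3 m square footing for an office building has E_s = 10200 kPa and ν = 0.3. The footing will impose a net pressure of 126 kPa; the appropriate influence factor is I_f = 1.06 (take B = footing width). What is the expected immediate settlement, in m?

Immediate (elastic) settlement: S_e = q·B·(1−ν²)/E_s · I_f.
S_e = 126 × 3.3 × (1 − 0.3²) / 10200 × 1.06
    = 126 × 3.3 × 0.91 / 10200 × 1.06
    = 0.03932 m

S_e ≈ 0.0393 m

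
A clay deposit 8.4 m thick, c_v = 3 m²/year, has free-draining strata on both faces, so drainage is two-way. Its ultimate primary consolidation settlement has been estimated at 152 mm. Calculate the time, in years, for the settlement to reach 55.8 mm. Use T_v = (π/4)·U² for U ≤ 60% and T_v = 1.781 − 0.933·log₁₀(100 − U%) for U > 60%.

Drainage path length: H_d = H/2 = 4.2 m (double drainage).
U = S(t)/S_ult = 55.8/152 = 0.3671.
U ≤ 60%: T_v = (π/4)·U² = (π/4)×0.36711² = 0.10585.
t = T_v·H_d²/c_v = 0.10585×4.2²/3 = 0.6224 years.

t ≈ 0.622 years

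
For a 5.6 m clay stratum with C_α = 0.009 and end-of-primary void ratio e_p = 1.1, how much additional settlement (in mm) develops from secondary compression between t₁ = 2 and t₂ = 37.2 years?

S_s ≈ 30.5 mm

Secondary compression: S_s = C_α·H/(1+e_p)·log₁₀(t₂/t₁)
S_s = 0.009×5.6/(1+1.1)×log₁₀(37.2/2)
    = 0.024 × 1.27 = 0.03047 m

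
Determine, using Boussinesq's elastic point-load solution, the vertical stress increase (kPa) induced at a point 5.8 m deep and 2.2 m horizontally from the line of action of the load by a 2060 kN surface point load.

Boussinesq vertical stress below a point load on an elastic half-space:
Δσ_z = 3P/(2πz²) · [1 + (r/z)²]^(−5/2)
r/z = 2.2/5.8 = 0.37931; [1+(r/z)²]^(−5/2) = 0.71458.
Δσ_z = 3×2060/(2π×5.8²) × 0.71458 = 29.238 × 0.71458 = 20.89 kPa

Δσ_z ≈ 20.9 kPa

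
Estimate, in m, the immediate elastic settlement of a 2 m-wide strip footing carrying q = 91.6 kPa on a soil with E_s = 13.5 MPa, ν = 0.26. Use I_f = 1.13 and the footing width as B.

S_e ≈ 0.0143 m

Immediate (elastic) settlement: S_e = q·B·(1−ν²)/E_s · I_f.
E_s = 13.5 MPa = 13500 kPa.
S_e = 91.6 × 2 × (1 − 0.26²) / 13500 × 1.13
    = 91.6 × 2 × 0.9324 / 13500 × 1.13
    = 0.0143 m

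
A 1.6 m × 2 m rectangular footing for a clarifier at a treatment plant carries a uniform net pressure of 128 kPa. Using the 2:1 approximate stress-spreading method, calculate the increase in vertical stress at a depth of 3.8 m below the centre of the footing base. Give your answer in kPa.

Δσ_z ≈ 13.1 kPa

By the 2:1 method the load spreads at 1 horizontal : 2 vertical, so at depth z the loaded area has grown by z in each plan dimension:
Δσ = qBL/((B+z)(L+z)) = 128×1.6×2/((1.6+3.8)(2+3.8)) = 13.078 kPa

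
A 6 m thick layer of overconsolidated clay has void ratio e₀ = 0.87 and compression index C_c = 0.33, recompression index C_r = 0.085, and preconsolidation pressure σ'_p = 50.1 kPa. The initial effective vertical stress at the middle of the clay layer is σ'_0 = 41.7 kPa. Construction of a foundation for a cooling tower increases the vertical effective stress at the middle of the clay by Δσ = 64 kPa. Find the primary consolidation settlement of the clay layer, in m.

S_c ≈ 0.365 m

Final effective stress: σ'_f = 41.7 + 64 = 105.7 kPa.
σ'_f = 105.7 > σ'_p = 50.1 kPa, so the stress path crosses the preconsolidation pressure — recompression up to σ'_p, then virgin compression beyond:
S_c = H/(1+e₀)·[C_r·log₁₀(σ'_p/σ'_0) + C_c·log₁₀(σ'_f/σ'_p)]
    = 6/1.87 × [0.085×log₁₀(50.1/41.7) + 0.33×log₁₀(105.7/50.1)]
    = 3.2086 × [0.0067746 + 0.107] = 0.3651 m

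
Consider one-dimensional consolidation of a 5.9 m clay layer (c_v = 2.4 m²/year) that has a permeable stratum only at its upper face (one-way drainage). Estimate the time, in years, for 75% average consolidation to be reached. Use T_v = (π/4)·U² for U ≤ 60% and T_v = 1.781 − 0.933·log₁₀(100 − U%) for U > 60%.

Drainage path length: H_d = H = 5.9 m (single drainage).
U > 60%: T_v = 1.781 − 0.933·log₁₀(100 − 75) = 0.47672.
t = T_v·H_d²/c_v = 0.47672×5.9²/2.4 = 6.914 years.

t ≈ 6.91 years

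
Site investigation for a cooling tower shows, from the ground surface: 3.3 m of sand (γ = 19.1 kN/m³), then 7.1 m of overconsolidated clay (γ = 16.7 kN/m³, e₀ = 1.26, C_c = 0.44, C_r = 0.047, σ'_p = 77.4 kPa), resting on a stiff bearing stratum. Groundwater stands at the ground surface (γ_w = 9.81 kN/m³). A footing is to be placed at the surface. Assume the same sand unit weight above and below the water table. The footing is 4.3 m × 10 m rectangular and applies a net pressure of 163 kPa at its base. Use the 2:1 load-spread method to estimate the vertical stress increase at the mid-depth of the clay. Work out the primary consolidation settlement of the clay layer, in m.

S_c ≈ 0.128 m

Mid-depth of clay below the ground surface: z = 3.3 + 7.1/2 = 6.85 m.
Total vertical stress at mid-clay: σ_v = 19.1×3.3 + 16.7×3.55 = 122.31 kPa.
Pore pressure: u = 9.81×(6.85 − 0) = 67.198 kPa.
Initial effective stress: σ'_0 = σ_v − u = 122.31 − 67.198 = 55.112 kPa.
Stress increase at mid-clay by the 2:1 spreading method:
Δσ = qBL/((B+z)(L+z)) = 163×4.3×10/((4.3+6.85)(10+6.85)) = 37.306 kPa
Final effective stress: σ'_f = 55.112 + 37.306 = 92.418 kPa.
σ'_f = 92.418 > σ'_p = 77.4 kPa, so the stress path crosses the preconsolidation pressure — recompression up to σ'_p, then virgin compression beyond:
S_c = H/(1+e₀)·[C_r·log₁₀(σ'_p/σ'_0) + C_c·log₁₀(σ'_f/σ'_p)]
    = 7.1/2.26 × [0.047×log₁₀(77.4/55.112) + 0.44×log₁₀(92.418/77.4)]
    = 3.1416 × [0.0069323 + 0.033887] = 0.1282 m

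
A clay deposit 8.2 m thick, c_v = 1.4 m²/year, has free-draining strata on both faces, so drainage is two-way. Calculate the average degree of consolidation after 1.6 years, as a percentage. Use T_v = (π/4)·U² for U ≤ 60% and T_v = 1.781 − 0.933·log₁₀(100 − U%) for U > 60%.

U ≈ 41.2 %

Drainage path length: H_d = H/2 = 4.1 m (double drainage).
T_v = c_v·t/H_d² = 1.4×1.6/4.1² = 0.13325.
T_v = 0.13325 corresponds to the U ≤ 60% branch:
U = √(4T_v/π) = 0.4119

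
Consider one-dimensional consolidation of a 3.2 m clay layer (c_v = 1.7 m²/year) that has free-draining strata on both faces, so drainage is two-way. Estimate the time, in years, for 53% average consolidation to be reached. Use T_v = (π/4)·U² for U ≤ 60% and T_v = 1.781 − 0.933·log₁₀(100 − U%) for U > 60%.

t ≈ 0.332 years

Drainage path length: H_d = H/2 = 1.6 m (double drainage).
U ≤ 60%: T_v = (π/4)·U² = (π/4)×0.53² = 0.22062.
t = T_v·H_d²/c_v = 0.22062×1.6²/1.7 = 0.3322 years.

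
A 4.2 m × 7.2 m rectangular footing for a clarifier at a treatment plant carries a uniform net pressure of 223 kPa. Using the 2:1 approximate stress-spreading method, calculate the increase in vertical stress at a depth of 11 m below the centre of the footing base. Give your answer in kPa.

Δσ_z ≈ 24.4 kPa

By the 2:1 method the load spreads at 1 horizontal : 2 vertical, so at depth z the loaded area has grown by z in each plan dimension:
Δσ = qBL/((B+z)(L+z)) = 223×4.2×7.2/((4.2+11)(7.2+11)) = 24.377 kPa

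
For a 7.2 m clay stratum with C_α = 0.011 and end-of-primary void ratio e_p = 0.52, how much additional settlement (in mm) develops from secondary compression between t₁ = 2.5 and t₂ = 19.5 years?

Secondary compression: S_s = C_α·H/(1+e_p)·log₁₀(t₂/t₁)
S_s = 0.011×7.2/(1+0.52)×log₁₀(19.5/2.5)
    = 0.05211 × 0.8921 = 0.04648 m

S_s ≈ 46.5 mm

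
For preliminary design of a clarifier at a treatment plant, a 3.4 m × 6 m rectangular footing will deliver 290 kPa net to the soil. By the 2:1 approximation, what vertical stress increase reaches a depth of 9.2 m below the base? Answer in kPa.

Δσ_z ≈ 30.9 kPa

By the 2:1 method the load spreads at 1 horizontal : 2 vertical, so at depth z the loaded area has grown by z in each plan dimension:
Δσ = qBL/((B+z)(L+z)) = 290×3.4×6/((3.4+9.2)(6+9.2)) = 30.89 kPa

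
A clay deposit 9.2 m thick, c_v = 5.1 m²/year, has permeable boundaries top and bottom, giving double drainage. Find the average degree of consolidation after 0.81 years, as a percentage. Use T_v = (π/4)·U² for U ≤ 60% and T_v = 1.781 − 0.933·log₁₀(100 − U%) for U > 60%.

Drainage path length: H_d = H/2 = 4.6 m (double drainage).
T_v = c_v·t/H_d² = 5.1×0.81/4.6² = 0.19523.
T_v = 0.19523 corresponds to the U ≤ 60% branch:
U = √(4T_v/π) = 0.4986

U ≈ 49.9 %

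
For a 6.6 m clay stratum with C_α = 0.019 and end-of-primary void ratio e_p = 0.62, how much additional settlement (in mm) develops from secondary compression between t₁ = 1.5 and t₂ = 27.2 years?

S_s ≈ 97.4 mm

Secondary compression: S_s = C_α·H/(1+e_p)·log₁₀(t₂/t₁)
S_s = 0.019×6.6/(1+0.62)×log₁₀(27.2/1.5)
    = 0.07741 × 1.258 = 0.09742 m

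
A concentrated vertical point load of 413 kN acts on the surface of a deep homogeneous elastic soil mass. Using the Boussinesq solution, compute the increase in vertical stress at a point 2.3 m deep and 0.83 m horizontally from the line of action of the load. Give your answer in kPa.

Boussinesq vertical stress below a point load on an elastic half-space:
Δσ_z = 3P/(2πz²) · [1 + (r/z)²]^(−5/2)
r/z = 0.83/2.3 = 0.36087; [1+(r/z)²]^(−5/2) = 0.73635.
Δσ_z = 3×413/(2π×2.3²) × 0.73635 = 37.277 × 0.73635 = 27.45 kPa

Δσ_z ≈ 27.4 kPa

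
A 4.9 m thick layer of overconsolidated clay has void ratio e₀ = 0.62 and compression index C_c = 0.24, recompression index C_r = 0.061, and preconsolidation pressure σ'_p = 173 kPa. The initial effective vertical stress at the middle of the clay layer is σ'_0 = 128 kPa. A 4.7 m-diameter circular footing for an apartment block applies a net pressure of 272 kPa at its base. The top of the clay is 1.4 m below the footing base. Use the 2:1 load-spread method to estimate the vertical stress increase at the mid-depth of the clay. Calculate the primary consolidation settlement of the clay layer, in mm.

S_c ≈ 85.5 mm

Mid-depth of clay below the footing base: z = 1.4 + 4.9/2 = 3.85 m.
Stress increase at mid-clay by the 2:1 spreading method:
Δσ ≈ qD²/(D+z)² = 272×4.7²/(4.7+3.85)² = 82.193 kPa
Final effective stress: σ'_f = 128 + 82.193 = 210.19 kPa.
σ'_f = 210.19 > σ'_p = 173 kPa, so the stress path crosses the preconsolidation pressure — recompression up to σ'_p, then virgin compression beyond:
S_c = H/(1+e₀)·[C_r·log₁₀(σ'_p/σ'_0) + C_c·log₁₀(σ'_f/σ'_p)]
    = 4.9/1.62 × [0.061×log₁₀(173/128) + 0.24×log₁₀(210.19/173)]
    = 3.0247 × [0.007981 + 0.020296] = 0.08553 m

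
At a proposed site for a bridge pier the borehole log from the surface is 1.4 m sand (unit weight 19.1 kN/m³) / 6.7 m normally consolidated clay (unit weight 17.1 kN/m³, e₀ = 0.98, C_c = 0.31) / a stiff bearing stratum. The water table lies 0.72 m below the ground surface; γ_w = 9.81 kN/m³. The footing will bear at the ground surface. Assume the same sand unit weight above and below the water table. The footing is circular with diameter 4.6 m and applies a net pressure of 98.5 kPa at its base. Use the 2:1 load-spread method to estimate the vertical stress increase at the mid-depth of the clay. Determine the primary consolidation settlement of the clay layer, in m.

S_c ≈ 0.195 m

Mid-depth of clay below the ground surface: z = 1.4 + 6.7/2 = 4.75 m.
Total vertical stress at mid-clay: σ_v = 19.1×1.4 + 17.1×3.35 = 84.025 kPa.
Pore pressure: u = 9.81×(4.75 − 0.72) = 39.534 kPa.
Initial effective stress: σ'_0 = σ_v − u = 84.025 − 39.534 = 44.491 kPa.
Stress increase at mid-clay by the 2:1 spreading method:
Δσ ≈ qD²/(D+z)² = 98.5×4.6²/(4.6+4.75)² = 23.841 kPa
Final effective stress: σ'_f = σ'_0 + Δσ = 44.491 + 23.841 = 68.332 kPa.
Normally consolidated clay, so the full stress increment lies on the virgin compression line:
S_c = C_c·H/(1+e₀)·log₁₀(σ'_f/σ'_0) = 0.31×6.7/(1+0.98)×log₁₀(68.332/44.491)
    = 1.049 × 0.18635 = 0.1955 m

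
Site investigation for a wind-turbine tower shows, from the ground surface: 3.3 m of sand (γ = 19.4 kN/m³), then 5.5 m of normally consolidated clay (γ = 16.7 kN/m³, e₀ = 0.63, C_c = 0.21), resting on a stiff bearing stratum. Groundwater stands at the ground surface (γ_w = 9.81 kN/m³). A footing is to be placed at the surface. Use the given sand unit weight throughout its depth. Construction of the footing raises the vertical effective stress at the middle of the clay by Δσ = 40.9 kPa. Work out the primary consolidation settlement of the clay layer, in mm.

Mid-depth of clay below the ground surface: z = 3.3 + 5.5/2 = 6.05 m.
Total vertical stress at mid-clay: σ_v = 19.4×3.3 + 16.7×2.75 = 109.94 kPa.
Pore pressure: u = 9.81×(6.05 − 0) = 59.351 kPa.
Initial effective stress: σ'_0 = σ_v − u = 109.94 − 59.351 = 50.589 kPa.
Final effective stress: σ'_f = σ'_0 + Δσ = 50.589 + 40.9 = 91.489 kPa.
Normally consolidated clay, so the full stress increment lies on the virgin compression line:
S_c = C_c·H/(1+e₀)·log₁₀(σ'_f/σ'_0) = 0.21×5.5/(1+0.63)×log₁₀(91.489/50.589)
    = 0.70859 × 0.25731 = 0.1823 m

S_c ≈ 182 mm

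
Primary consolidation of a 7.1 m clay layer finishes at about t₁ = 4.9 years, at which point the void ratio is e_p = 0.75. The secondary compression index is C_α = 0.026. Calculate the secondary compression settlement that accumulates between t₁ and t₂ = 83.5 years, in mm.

Secondary compression: S_s = C_α·H/(1+e_p)·log₁₀(t₂/t₁)
S_s = 0.026×7.1/(1+0.75)×log₁₀(83.5/4.9)
    = 0.1055 × 1.231 = 0.1299 m

S_s ≈ 130 mm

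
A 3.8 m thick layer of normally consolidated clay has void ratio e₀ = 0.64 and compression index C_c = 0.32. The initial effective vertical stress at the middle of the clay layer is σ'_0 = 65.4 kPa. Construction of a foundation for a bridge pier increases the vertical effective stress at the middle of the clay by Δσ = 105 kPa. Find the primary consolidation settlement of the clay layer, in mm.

S_c ≈ 308 mm

Final effective stress: σ'_f = σ'_0 + Δσ = 65.4 + 105 = 170.4 kPa.
Normally consolidated clay, so the full stress increment lies on the virgin compression line:
S_c = C_c·H/(1+e₀)·log₁₀(σ'_f/σ'_0) = 0.32×3.8/(1+0.64)×log₁₀(170.4/65.4)
    = 0.74146 × 0.41589 = 0.3084 m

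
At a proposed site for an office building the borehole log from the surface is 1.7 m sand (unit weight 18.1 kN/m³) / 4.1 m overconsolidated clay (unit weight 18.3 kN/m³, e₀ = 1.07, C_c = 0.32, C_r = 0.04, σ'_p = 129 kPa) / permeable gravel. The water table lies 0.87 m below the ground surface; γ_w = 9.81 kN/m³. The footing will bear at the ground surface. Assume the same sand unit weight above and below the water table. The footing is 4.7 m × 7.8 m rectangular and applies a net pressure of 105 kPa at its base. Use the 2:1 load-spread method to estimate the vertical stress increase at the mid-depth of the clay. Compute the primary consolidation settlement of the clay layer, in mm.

Mid-depth of clay below the ground surface: z = 1.7 + 4.1/2 = 3.75 m.
Total vertical stress at mid-clay: σ_v = 18.1×1.7 + 18.3×2.05 = 68.285 kPa.
Pore pressure: u = 9.81×(3.75 − 0.87) = 28.253 kPa.
Initial effective stress: σ'_0 = σ_v − u = 68.285 − 28.253 = 40.032 kPa.
Stress increase at mid-clay by the 2:1 spreading method:
Δσ = qBL/((B+z)(L+z)) = 105×4.7×7.8/((4.7+3.75)(7.8+3.75)) = 39.441 kPa
Final effective stress: σ'_f = 40.032 + 39.441 = 79.473 kPa.
σ'_f = 79.473 ≤ σ'_p = 129 kPa, so the clay remains overconsolidated and only the recompression index applies:
S_c = C_r·H/(1+e₀)·log₁₀(σ'_f/σ'_0) = 0.04×4.1/2.07×log₁₀(79.473/40.032)
    = 0.079228 × 0.29781 = 0.02359 m

S_c ≈ 23.6 mm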